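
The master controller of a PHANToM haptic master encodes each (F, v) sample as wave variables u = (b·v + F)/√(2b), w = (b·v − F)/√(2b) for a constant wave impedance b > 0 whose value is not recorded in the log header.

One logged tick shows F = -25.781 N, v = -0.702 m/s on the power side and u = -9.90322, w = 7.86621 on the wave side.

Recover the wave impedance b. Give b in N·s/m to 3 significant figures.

b = 4.21 N·s/m

u + w = -2.0370;  u + w = √(2b)·v, so √(2b) = -2.0370/(-0.702) = 2.9017.
b = (√(2b))²/2 = 8.4200/2 = 4.2100.
(Check via u − w = 2F/√(2b): u − w = -17.7694, 2F/√(2b) = -17.7694.)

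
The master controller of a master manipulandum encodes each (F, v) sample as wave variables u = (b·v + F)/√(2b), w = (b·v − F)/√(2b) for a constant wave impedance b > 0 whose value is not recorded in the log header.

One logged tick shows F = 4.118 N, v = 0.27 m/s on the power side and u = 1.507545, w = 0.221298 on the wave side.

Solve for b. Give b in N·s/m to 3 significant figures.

u + w = 1.728843;  u + w = √(2b)·v, so √(2b) = 1.728843/0.27 = 6.403122.
b = (√(2b))²/2 = 40.999974/2 = 20.499987.
(Check via u − w = 2F/√(2b): u − w = 1.286247, 2F/√(2b) = 1.286248.)

b = 20.5 N·s/m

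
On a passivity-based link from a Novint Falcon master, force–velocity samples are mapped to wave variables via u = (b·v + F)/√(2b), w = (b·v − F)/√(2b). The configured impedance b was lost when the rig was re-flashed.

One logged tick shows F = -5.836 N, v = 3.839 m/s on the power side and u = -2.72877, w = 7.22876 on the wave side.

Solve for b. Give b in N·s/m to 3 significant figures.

b = 0.687 N·s/m

u + w = 4.5000;  u + w = √(2b)·v, so √(2b) = 4.5000/3.839 = 1.1722.
b = (√(2b))²/2 = 1.3740/2 = 0.6870.
(Check via u − w = 2F/√(2b): u − w = -9.9575, 2F/√(2b) = -9.9575.)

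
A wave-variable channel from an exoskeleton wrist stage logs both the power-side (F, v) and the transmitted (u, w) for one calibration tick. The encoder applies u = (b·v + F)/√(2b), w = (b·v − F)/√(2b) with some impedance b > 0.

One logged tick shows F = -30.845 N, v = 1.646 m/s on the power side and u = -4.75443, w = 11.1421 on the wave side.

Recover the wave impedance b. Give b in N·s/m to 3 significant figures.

u + w = 6.3877;  u + w = √(2b)·v, so √(2b) = 6.3877/1.646 = 3.8807.
b = (√(2b))²/2 = 15.0600/2 = 7.5300.
(Check via u − w = 2F/√(2b): u − w = -15.8965, 2F/√(2b) = -15.8965.)

b = 7.53 N·s/m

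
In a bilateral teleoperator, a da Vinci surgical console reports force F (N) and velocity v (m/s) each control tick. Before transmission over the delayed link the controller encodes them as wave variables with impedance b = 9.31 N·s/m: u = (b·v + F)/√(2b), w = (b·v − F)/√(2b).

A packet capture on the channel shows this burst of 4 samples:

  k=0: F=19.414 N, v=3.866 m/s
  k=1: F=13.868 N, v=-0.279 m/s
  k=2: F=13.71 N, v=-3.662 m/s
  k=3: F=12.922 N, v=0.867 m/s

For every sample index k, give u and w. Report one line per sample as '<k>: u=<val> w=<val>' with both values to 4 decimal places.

0: u=12.8402 w=3.8420
1: u=2.6119 w=-3.8158
2: u=-4.7237 w=-11.0782
3: u=4.8652 w=-1.1240

k=0: b·v=9.31×3.866=35.9925; √(2b)=4.3151; u=(35.9925+19.414)/4.3151=12.8402, w=(35.9925−19.414)/4.3151=3.8420
k=1: b·v=9.31×(-0.279)=-2.5975; √(2b)=4.3151; u=(-2.5975+13.868)/4.3151=2.6119, w=(-2.5975−13.868)/4.3151=-3.8158
k=2: b·v=9.31×(-3.662)=-34.0932; √(2b)=4.3151; u=(-34.0932+13.71)/4.3151=-4.7237, w=(-34.0932−13.71)/4.3151=-11.0782
k=3: b·v=9.31×0.867=8.0718; √(2b)=4.3151; u=(8.0718+12.922)/4.3151=4.8652, w=(8.0718−12.922)/4.3151=-1.1240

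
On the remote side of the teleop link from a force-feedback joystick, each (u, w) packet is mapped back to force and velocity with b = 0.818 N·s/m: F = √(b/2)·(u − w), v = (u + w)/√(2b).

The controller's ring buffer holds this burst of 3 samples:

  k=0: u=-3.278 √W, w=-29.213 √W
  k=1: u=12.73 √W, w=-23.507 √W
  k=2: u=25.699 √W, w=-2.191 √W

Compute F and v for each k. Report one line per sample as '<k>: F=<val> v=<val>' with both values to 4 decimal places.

0: F=16.5862 v=-25.4022
1: F=23.1747 v=-8.4257
2: F=17.8365 v=18.3791

k=0: u−w=25.9350, u+w=-32.4910; √(b/2)=0.6395, √(2b)=1.2791; F=0.6395×25.935=16.5862, v=-32.4910/1.2791=-25.4022
k=1: u−w=36.2370, u+w=-10.7770; √(b/2)=0.6395, √(2b)=1.2791; F=0.6395×36.237=23.1747, v=-10.7770/1.2791=-8.4257
k=2: u−w=27.8900, u+w=23.5080; √(b/2)=0.6395, √(2b)=1.2791; F=0.6395×27.89=17.8365, v=23.5080/1.2791=18.3791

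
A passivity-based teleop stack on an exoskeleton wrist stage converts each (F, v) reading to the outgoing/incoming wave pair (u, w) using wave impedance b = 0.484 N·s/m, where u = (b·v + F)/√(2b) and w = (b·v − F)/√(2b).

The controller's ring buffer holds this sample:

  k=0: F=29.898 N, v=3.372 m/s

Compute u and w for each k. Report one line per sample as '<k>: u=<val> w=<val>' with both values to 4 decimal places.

0: u=32.0470 w=-28.7294

k=0: b·v=0.484×3.372=1.6320; √(2b)=0.9839; u=(1.6320+29.898)/0.9839=32.0470, w=(1.6320−29.898)/0.9839=-28.7294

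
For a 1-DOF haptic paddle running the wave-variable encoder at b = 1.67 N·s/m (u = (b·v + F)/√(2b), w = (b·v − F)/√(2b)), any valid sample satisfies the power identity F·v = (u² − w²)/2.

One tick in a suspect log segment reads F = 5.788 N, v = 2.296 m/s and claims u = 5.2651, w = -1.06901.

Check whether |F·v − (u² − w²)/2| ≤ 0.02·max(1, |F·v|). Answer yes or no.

yes

F·v = 5.788×2.296 = 13.28925 W.
(u² − w²)/2 = (27.72128 − 1.14278)/2 = 13.28925 W.
|Δ| = 0.00000;  2% of max(1, |F·v|) = 0.26578.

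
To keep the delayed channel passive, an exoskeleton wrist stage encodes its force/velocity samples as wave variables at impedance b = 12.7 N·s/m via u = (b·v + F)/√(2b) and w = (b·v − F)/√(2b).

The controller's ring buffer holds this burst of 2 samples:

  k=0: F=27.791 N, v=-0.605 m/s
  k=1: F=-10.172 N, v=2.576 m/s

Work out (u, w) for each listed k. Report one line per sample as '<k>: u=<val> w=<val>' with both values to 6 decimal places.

k=0: b·v=12.7×(-0.605)=-7.683500; √(2b)=5.039841; u=(-7.683500+27.791)/5.039841=3.989709, w=(-7.683500−27.791)/5.039841=-7.038813
k=1: b·v=12.7×2.576=32.715200; √(2b)=5.039841; u=(32.715200+(-10.172))/5.039841=4.472998, w=(32.715200−(-10.172))/5.039841=8.509633

0: u=3.989709 w=-7.038813
1: u=4.472998 w=8.509633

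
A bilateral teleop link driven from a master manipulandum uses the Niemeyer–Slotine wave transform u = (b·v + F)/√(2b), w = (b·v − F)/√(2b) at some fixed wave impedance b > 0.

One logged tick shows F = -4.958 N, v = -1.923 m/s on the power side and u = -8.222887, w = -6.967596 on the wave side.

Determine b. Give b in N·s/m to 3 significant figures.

b = 31.2 N·s/m

u + w = -15.190483;  u + w = √(2b)·v, so √(2b) = -15.190483/(-1.923) = 7.899367.
b = (√(2b))²/2 = 62.400001/2 = 31.200001.
(Check via u − w = 2F/√(2b): u − w = -1.255291, 2F/√(2b) = -1.255290.)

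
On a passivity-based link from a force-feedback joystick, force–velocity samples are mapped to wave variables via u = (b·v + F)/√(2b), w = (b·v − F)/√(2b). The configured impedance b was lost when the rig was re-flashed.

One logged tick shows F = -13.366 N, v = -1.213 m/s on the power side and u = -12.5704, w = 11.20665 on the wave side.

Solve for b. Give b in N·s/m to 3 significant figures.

b = 0.632 N·s/m

u + w = -1.3637;  u + w = √(2b)·v, so √(2b) = -1.3637/(-1.213) = 1.1243.
b = (√(2b))²/2 = 1.2640/2 = 0.6320.
(Check via u − w = 2F/√(2b): u − w = -23.7770, 2F/√(2b) = -23.7770.)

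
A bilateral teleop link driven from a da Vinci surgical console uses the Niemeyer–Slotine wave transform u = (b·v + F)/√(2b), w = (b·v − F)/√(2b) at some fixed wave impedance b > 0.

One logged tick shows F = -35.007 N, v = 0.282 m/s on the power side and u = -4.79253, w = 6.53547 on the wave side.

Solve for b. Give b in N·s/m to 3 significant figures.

u + w = 1.7429;  u + w = √(2b)·v, so √(2b) = 1.7429/0.282 = 6.1806.
b = (√(2b))²/2 = 38.2003/2 = 19.1001.
(Check via u − w = 2F/√(2b): u − w = -11.3280, 2F/√(2b) = -11.3280.)

b = 19.1 N·s/m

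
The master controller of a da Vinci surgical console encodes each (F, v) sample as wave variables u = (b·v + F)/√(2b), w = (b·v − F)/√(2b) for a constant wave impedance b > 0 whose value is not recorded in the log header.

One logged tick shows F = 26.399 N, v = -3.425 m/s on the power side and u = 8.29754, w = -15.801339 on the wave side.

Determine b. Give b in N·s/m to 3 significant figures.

b = 2.4 N·s/m

u + w = -7.503799;  u + w = √(2b)·v, so √(2b) = -7.503799/(-3.425) = 2.190890.
b = (√(2b))²/2 = 4.800000/2 = 2.400000.
(Check via u − w = 2F/√(2b): u − w = 24.098879, 2F/√(2b) = 24.098880.)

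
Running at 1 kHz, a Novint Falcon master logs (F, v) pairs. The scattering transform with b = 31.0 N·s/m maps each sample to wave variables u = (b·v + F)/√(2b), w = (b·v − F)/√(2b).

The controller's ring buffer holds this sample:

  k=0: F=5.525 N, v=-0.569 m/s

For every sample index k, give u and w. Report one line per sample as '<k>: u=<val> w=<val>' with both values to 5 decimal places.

k=0: b·v=31.0×(-0.569)=-17.63900; √(2b)=7.87401; u=(-17.63900+5.525)/7.87401=-1.53848, w=(-17.63900−5.525)/7.87401=-2.94183

0: u=-1.53848 w=-2.94183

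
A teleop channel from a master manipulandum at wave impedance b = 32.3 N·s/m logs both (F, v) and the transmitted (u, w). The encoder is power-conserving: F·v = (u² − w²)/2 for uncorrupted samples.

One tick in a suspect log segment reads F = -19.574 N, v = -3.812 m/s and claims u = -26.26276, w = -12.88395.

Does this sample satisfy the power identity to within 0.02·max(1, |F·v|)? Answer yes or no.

no

F·v = (-19.574)×(-3.812) = 74.6161 W.
(u² − w²)/2 = (689.7326 − 165.9962)/2 = 261.8682 W.
|Δ| = 187.2521;  2% of max(1, |F·v|) = 1.4923.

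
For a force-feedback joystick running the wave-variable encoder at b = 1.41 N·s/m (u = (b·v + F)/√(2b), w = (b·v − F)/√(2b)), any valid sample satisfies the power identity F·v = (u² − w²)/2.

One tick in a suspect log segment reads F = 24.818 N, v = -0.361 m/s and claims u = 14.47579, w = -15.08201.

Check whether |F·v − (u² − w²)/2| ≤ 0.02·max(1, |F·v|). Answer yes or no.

F·v = 24.818×(-0.361) = -8.9593 W.
(u² − w²)/2 = (209.5485 − 227.4670)/2 = -8.9593 W.
|Δ| = 0.0000;  2% of max(1, |F·v|) = 0.1792.

yes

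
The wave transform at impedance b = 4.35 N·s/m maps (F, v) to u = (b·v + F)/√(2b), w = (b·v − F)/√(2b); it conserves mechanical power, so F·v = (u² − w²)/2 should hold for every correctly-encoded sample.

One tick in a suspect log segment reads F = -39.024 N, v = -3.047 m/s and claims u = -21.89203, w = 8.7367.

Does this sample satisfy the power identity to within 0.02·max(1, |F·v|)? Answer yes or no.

no

F·v = (-39.024)×(-3.047) = 118.90613 W.
(u² − w²)/2 = (479.26098 − 76.32993)/2 = 201.46553 W.
|Δ| = 82.55940;  2% of max(1, |F·v|) = 2.37812.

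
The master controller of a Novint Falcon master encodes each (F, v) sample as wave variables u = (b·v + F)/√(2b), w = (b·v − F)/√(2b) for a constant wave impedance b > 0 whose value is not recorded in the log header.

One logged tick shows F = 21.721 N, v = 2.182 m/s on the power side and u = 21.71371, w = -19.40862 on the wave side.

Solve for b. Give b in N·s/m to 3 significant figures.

u + w = 2.3051;  u + w = √(2b)·v, so √(2b) = 2.3051/2.182 = 1.0564.
b = (√(2b))²/2 = 1.1160/2 = 0.5580.
(Check via u − w = 2F/√(2b): u − w = 41.1223, 2F/√(2b) = 41.1222.)

b = 0.558 N·s/m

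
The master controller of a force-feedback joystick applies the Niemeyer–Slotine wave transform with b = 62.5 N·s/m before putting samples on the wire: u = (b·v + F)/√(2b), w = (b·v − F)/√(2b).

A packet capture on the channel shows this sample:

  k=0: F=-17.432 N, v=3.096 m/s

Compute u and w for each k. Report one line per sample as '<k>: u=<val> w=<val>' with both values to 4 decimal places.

k=0: b·v=62.5×3.096=193.5000; √(2b)=11.1803; u=(193.5000+(-17.432))/11.1803=15.7480, w=(193.5000−(-17.432))/11.1803=18.8663

0: u=15.7480 w=18.8663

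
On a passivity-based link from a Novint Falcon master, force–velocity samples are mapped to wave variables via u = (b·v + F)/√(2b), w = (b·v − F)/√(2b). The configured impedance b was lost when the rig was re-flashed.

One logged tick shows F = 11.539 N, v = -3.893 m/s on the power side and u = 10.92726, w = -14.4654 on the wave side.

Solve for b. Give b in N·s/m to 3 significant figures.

u + w = -3.5381;  u + w = √(2b)·v, so √(2b) = -3.5381/(-3.893) = 0.9088.
b = (√(2b))²/2 = 0.8260/2 = 0.4130.
(Check via u − w = 2F/√(2b): u − w = 25.3927, 2F/√(2b) = 25.3926.)

b = 0.413 N·s/m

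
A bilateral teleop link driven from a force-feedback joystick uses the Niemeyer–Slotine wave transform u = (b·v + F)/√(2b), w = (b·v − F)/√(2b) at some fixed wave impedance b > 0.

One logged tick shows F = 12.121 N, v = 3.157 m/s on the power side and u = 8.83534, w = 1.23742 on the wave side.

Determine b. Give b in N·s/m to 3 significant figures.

b = 5.09 N·s/m

u + w = 10.07276;  u + w = √(2b)·v, so √(2b) = 10.07276/3.157 = 3.19061.
b = (√(2b))²/2 = 10.18000/2 = 5.09000.
(Check via u − w = 2F/√(2b): u − w = 7.59792, 2F/√(2b) = 7.59792.)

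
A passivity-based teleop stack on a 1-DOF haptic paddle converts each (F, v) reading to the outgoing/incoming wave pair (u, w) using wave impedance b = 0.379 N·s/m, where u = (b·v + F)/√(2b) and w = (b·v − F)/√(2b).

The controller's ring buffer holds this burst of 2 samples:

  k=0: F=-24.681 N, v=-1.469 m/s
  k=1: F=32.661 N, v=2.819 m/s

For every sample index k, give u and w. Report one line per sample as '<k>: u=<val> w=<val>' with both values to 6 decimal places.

0: u=-28.987853 w=27.708895
1: u=38.741285 w=-36.286974

k=0: b·v=0.379×(-1.469)=-0.556751; √(2b)=0.870632; u=(-0.556751+(-24.681))/0.870632=-28.987853, w=(-0.556751−(-24.681))/0.870632=27.708895
k=1: b·v=0.379×2.819=1.068401; √(2b)=0.870632; u=(1.068401+32.661)/0.870632=38.741285, w=(1.068401−32.661)/0.870632=-36.286974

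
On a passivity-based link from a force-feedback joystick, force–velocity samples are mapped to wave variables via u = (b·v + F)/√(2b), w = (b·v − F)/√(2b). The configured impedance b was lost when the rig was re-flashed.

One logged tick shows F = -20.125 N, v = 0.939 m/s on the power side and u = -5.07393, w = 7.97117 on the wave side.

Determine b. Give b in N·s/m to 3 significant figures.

u + w = 2.89724;  u + w = √(2b)·v, so √(2b) = 2.89724/0.939 = 3.08545.
b = (√(2b))²/2 = 9.52002/2 = 4.76001.
(Check via u − w = 2F/√(2b): u − w = -13.04510, 2F/√(2b) = -13.04509.)

b = 4.76 N·s/m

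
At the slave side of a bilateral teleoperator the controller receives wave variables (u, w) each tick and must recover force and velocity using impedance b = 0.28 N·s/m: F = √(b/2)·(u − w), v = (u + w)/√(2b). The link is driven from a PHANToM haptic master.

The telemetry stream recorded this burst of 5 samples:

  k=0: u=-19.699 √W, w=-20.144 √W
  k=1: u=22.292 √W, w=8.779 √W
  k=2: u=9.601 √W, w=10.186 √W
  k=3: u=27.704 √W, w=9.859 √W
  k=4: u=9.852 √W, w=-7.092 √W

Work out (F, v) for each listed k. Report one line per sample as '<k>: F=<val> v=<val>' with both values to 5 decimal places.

k=0: u−w=0.44500, u+w=-39.84300; √(b/2)=0.37417, √(2b)=0.74833; F=0.37417×0.445=0.16650, v=-39.84300/0.74833=-53.24245
k=1: u−w=13.51300, u+w=31.07100; √(b/2)=0.37417, √(2b)=0.74833; F=0.37417×13.513=5.05610, v=31.07100/0.74833=41.52037
k=2: u−w=-0.58500, u+w=19.78700; √(b/2)=0.37417, √(2b)=0.74833; F=0.37417×(-0.585)=-0.21889, v=19.78700/0.74833=26.44149
k=3: u−w=17.84500, u+w=37.56300; √(b/2)=0.37417, √(2b)=0.74833; F=0.37417×17.845=6.67699, v=37.56300/0.74833=50.19567
k=4: u−w=16.94400, u+w=2.76000; √(b/2)=0.37417, √(2b)=0.74833; F=0.37417×16.944=6.33986, v=2.76000/0.74833=3.68821

0: F=0.16650 v=-53.24245
1: F=5.05610 v=41.52037
2: F=-0.21889 v=26.44149
3: F=6.67699 v=50.19567
4: F=6.33986 v=3.68821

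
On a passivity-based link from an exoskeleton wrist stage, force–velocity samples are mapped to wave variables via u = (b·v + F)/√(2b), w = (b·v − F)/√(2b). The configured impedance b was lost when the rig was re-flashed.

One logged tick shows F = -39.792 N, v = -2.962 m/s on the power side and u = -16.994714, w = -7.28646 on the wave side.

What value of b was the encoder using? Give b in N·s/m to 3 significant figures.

b = 33.6 N·s/m

u + w = -24.281174;  u + w = √(2b)·v, so √(2b) = -24.281174/(-2.962) = 8.197560.
b = (√(2b))²/2 = 67.199997/2 = 33.599999.
(Check via u − w = 2F/√(2b): u − w = -9.708254, 2F/√(2b) = -9.708254.)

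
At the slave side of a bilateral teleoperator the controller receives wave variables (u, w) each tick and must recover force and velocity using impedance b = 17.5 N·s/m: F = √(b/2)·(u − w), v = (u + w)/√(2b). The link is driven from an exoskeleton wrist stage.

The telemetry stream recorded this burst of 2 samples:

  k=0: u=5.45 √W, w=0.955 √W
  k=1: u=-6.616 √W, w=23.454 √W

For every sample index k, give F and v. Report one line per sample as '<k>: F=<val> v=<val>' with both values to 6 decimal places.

k=0: u−w=4.495000, u+w=6.405000; √(b/2)=2.958040, √(2b)=5.916080; F=2.958040×4.495=13.296389, v=6.405000/5.916080=1.082643
k=1: u−w=-30.070000, u+w=16.838000; √(b/2)=2.958040, √(2b)=5.916080; F=2.958040×(-30.07)=-88.948260, v=16.838000/5.916080=2.846141

0: F=13.296389 v=1.082643
1: F=-88.948260 v=2.846141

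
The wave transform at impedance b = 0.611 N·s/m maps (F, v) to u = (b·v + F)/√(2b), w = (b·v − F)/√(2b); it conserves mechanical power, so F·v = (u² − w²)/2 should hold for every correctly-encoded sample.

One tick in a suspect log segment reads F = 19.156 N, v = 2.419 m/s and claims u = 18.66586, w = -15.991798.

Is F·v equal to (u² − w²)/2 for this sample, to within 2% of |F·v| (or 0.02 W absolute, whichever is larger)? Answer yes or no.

yes

F·v = 19.156×2.419 = 46.338364 W.
(u² − w²)/2 = (348.414330 − 255.737603)/2 = 46.338363 W.
|Δ| = 0.000001;  2% of max(1, |F·v|) = 0.926767.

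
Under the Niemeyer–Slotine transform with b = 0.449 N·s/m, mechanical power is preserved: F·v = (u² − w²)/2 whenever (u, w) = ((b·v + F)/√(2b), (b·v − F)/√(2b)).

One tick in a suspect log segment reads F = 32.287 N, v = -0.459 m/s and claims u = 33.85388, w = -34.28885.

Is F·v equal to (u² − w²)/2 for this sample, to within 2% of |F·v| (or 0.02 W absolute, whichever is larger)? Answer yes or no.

yes

F·v = 32.287×(-0.459) = -14.8197 W.
(u² − w²)/2 = (1146.0852 − 1175.7252)/2 = -14.8200 W.
|Δ| = 0.0003;  2% of max(1, |F·v|) = 0.2964.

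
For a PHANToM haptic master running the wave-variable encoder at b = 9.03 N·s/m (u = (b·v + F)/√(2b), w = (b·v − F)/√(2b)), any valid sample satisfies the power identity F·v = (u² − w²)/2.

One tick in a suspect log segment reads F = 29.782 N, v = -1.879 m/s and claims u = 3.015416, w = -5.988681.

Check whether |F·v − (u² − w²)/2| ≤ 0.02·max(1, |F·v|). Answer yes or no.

no

F·v = 29.782×(-1.879) = -55.960378 W.
(u² − w²)/2 = (9.092734 − 35.864300)/2 = -13.385783 W.
|Δ| = 42.574595;  2% of max(1, |F·v|) = 1.119208.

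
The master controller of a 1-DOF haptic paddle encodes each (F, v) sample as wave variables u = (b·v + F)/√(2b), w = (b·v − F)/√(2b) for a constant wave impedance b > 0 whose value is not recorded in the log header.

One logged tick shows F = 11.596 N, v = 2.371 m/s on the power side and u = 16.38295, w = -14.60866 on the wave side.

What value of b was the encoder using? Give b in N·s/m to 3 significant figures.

u + w = 1.7743;  u + w = √(2b)·v, so √(2b) = 1.7743/2.371 = 0.7483.
b = (√(2b))²/2 = 0.5600/2 = 0.2800.
(Check via u − w = 2F/√(2b): u − w = 30.9916, 2F/√(2b) = 30.9917.)

b = 0.28 N·s/m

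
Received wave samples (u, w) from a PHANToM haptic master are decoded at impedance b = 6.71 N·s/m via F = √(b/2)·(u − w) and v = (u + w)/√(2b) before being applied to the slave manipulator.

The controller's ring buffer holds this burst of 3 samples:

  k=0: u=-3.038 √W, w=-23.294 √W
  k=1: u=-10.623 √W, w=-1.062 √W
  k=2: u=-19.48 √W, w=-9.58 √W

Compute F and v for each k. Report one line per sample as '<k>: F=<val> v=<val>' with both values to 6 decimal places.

0: F=37.102225 v=-7.187992
1: F=-17.512558 v=-3.189719
2: F=-18.133492 v=-7.932669

k=0: u−w=20.256000, u+w=-26.332000; √(b/2)=1.831666, √(2b)=3.663332; F=1.831666×20.256=37.102225, v=-26.332000/3.663332=-7.187992
k=1: u−w=-9.561000, u+w=-11.685000; √(b/2)=1.831666, √(2b)=3.663332; F=1.831666×(-9.561)=-17.512558, v=-11.685000/3.663332=-3.189719
k=2: u−w=-9.900000, u+w=-29.060000; √(b/2)=1.831666, √(2b)=3.663332; F=1.831666×(-9.9)=-18.133492, v=-29.060000/3.663332=-7.932669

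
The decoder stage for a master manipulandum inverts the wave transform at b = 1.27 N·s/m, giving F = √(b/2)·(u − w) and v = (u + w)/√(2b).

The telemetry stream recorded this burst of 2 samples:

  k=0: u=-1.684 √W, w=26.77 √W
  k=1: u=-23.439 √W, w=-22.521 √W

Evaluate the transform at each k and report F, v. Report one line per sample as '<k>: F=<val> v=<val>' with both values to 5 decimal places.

k=0: u−w=-28.45400, u+w=25.08600; √(b/2)=0.79687, √(2b)=1.59374; F=0.79687×(-28.454)=-22.67411, v=25.08600/1.59374=15.74036
k=1: u−w=-0.91800, u+w=-45.96000; √(b/2)=0.79687, √(2b)=1.59374; F=0.79687×(-0.918)=-0.73153, v=-45.96000/1.59374=-28.83787

0: F=-22.67411 v=15.74036
1: F=-0.73153 v=-28.83787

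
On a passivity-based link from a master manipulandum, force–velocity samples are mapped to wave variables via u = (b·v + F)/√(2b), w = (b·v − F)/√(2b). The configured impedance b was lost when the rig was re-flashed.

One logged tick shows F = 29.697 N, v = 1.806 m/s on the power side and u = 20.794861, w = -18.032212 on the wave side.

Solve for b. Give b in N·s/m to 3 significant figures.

b = 1.17 N·s/m

u + w = 2.762649;  u + w = √(2b)·v, so √(2b) = 2.762649/1.806 = 1.529706.
b = (√(2b))²/2 = 2.340000/2 = 1.170000.
(Check via u − w = 2F/√(2b): u − w = 38.827073, 2F/√(2b) = 38.827069.)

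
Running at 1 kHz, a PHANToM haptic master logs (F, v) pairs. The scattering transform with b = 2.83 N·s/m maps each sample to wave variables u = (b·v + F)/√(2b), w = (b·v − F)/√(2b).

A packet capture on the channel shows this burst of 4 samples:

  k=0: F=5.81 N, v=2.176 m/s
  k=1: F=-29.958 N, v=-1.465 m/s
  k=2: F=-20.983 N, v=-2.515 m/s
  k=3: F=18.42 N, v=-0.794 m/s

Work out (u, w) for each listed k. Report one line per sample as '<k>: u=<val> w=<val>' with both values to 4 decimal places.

0: u=5.0306 w=0.1463
1: u=-14.3350 w=10.8496
2: u=-11.8115 w=5.8281
3: u=6.7980 w=-8.6870

k=0: b·v=2.83×2.176=6.1581; √(2b)=2.3791; u=(6.1581+5.81)/2.3791=5.0306, w=(6.1581−5.81)/2.3791=0.1463
k=1: b·v=2.83×(-1.465)=-4.1460; √(2b)=2.3791; u=(-4.1460+(-29.958))/2.3791=-14.3350, w=(-4.1460−(-29.958))/2.3791=10.8496
k=2: b·v=2.83×(-2.515)=-7.1175; √(2b)=2.3791; u=(-7.1175+(-20.983))/2.3791=-11.8115, w=(-7.1175−(-20.983))/2.3791=5.8281
k=3: b·v=2.83×(-0.794)=-2.2470; √(2b)=2.3791; u=(-2.2470+18.42)/2.3791=6.7980, w=(-2.2470−18.42)/2.3791=-8.6870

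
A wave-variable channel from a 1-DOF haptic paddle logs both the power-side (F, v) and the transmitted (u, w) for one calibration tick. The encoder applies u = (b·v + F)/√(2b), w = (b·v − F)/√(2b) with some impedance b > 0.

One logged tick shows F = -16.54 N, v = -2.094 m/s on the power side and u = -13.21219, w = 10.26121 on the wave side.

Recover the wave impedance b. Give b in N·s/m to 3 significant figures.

u + w = -2.95098;  u + w = √(2b)·v, so √(2b) = -2.95098/(-2.094) = 1.40926.
b = (√(2b))²/2 = 1.98600/2 = 0.99300.
(Check via u − w = 2F/√(2b): u − w = -23.47340, 2F/√(2b) = -23.47340.)

b = 0.993 N·s/m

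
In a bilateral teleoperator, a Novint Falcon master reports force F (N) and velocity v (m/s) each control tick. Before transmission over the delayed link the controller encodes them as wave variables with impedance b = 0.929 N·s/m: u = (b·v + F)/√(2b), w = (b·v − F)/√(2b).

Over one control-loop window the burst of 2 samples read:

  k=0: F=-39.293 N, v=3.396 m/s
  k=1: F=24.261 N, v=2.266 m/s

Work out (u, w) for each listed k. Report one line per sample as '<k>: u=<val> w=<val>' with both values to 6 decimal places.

0: u=-26.512010 w=31.141046
1: u=19.342975 w=-16.254225

k=0: b·v=0.929×3.396=3.154884; √(2b)=1.363085; u=(3.154884+(-39.293))/1.363085=-26.512010, w=(3.154884−(-39.293))/1.363085=31.141046
k=1: b·v=0.929×2.266=2.105114; √(2b)=1.363085; u=(2.105114+24.261)/1.363085=19.342975, w=(2.105114−24.261)/1.363085=-16.254225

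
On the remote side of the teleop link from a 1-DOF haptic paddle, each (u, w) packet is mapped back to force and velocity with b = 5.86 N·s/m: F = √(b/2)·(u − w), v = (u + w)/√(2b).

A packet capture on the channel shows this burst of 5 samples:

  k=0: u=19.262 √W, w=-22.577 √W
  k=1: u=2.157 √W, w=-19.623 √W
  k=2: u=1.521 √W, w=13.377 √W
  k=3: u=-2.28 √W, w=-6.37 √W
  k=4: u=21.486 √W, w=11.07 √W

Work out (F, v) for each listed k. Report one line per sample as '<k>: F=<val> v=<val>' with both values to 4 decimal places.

k=0: u−w=41.8390, u+w=-3.3150; √(b/2)=1.7117, √(2b)=3.4234; F=1.7117×41.839=71.6168, v=-3.3150/3.4234=-0.9683
k=1: u−w=21.7800, u+w=-17.4660; √(b/2)=1.7117, √(2b)=3.4234; F=1.7117×21.78=37.2814, v=-17.4660/3.4234=-5.1019
k=2: u−w=-11.8560, u+w=14.8980; √(b/2)=1.7117, √(2b)=3.4234; F=1.7117×(-11.856)=-20.2942, v=14.8980/3.4234=4.3518
k=3: u−w=4.0900, u+w=-8.6500; √(b/2)=1.7117, √(2b)=3.4234; F=1.7117×4.09=7.0010, v=-8.6500/3.4234=-2.5267
k=4: u−w=10.4160, u+w=32.5560; √(b/2)=1.7117, √(2b)=3.4234; F=1.7117×10.416=17.8293, v=32.5560/3.4234=9.5097

0: F=71.6168 v=-0.9683
1: F=37.2814 v=-5.1019
2: F=-20.2942 v=4.3518
3: F=7.0010 v=-2.5267
4: F=17.8293 v=9.5097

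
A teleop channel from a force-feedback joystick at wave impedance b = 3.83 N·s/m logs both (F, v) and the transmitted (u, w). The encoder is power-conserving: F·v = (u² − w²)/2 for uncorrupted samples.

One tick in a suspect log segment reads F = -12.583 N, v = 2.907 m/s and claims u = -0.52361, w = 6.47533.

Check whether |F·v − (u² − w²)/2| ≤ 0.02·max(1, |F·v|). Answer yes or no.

no

F·v = (-12.583)×2.907 = -36.5788 W.
(u² − w²)/2 = (0.2742 − 41.9299)/2 = -20.8279 W.
|Δ| = 15.7509;  2% of max(1, |F·v|) = 0.7316.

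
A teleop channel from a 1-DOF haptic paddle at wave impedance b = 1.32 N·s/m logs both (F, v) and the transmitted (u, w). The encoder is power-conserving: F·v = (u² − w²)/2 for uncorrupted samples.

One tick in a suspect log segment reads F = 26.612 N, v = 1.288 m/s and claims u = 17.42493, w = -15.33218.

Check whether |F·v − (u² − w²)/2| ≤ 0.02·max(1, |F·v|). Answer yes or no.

yes

F·v = 26.612×1.288 = 34.27626 W.
(u² − w²)/2 = (303.62819 − 235.07574)/2 = 34.27622 W.
|Δ| = 0.00004;  2% of max(1, |F·v|) = 0.68553.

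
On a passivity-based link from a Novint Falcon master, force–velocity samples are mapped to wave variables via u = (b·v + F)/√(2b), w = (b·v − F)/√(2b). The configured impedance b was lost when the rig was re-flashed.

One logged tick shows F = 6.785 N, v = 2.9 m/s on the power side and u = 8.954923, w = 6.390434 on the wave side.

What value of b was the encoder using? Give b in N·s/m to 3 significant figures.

b = 14 N·s/m

u + w = 15.345357;  u + w = √(2b)·v, so √(2b) = 15.345357/2.9 = 5.291502.
b = (√(2b))²/2 = 27.999998/2 = 13.999999.
(Check via u − w = 2F/√(2b): u − w = 2.564489, 2F/√(2b) = 2.564489.)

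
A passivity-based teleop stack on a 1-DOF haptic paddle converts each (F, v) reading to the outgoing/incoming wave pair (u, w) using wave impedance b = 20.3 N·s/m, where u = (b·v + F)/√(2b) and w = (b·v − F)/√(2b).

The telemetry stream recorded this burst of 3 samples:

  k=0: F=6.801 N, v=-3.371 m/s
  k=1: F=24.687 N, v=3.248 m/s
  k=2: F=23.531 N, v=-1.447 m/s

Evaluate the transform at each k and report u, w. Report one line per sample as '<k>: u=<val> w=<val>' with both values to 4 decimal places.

0: u=-9.6723 w=-11.8070
1: u=14.2222 w=6.4734
2: u=-0.9170 w=-8.3030

k=0: b·v=20.3×(-3.371)=-68.4313; √(2b)=6.3718; u=(-68.4313+6.801)/6.3718=-9.6723, w=(-68.4313−6.801)/6.3718=-11.8070
k=1: b·v=20.3×3.248=65.9344; √(2b)=6.3718; u=(65.9344+24.687)/6.3718=14.2222, w=(65.9344−24.687)/6.3718=6.4734
k=2: b·v=20.3×(-1.447)=-29.3741; √(2b)=6.3718; u=(-29.3741+23.531)/6.3718=-0.9170, w=(-29.3741−23.531)/6.3718=-8.3030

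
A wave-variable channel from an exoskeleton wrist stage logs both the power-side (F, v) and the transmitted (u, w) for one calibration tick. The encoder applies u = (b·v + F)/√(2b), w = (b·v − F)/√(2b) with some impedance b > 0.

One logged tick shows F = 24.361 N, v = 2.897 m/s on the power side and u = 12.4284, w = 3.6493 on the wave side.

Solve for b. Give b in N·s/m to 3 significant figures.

u + w = 16.07770;  u + w = √(2b)·v, so √(2b) = 16.07770/2.897 = 5.54978.
b = (√(2b))²/2 = 30.80001/2 = 15.40000.
(Check via u − w = 2F/√(2b): u − w = 8.77910, 2F/√(2b) = 8.77909.)

b = 15.4 N·s/m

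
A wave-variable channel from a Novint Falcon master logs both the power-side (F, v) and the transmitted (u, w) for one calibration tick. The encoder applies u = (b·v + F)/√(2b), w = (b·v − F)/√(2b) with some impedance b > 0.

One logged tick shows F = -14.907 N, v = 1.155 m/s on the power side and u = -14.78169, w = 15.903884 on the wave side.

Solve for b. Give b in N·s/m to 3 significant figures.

b = 0.472 N·s/m

u + w = 1.122194;  u + w = √(2b)·v, so √(2b) = 1.122194/1.155 = 0.971597.
b = (√(2b))²/2 = 0.944000/2 = 0.472000.
(Check via u − w = 2F/√(2b): u − w = -30.685574, 2F/√(2b) = -30.685577.)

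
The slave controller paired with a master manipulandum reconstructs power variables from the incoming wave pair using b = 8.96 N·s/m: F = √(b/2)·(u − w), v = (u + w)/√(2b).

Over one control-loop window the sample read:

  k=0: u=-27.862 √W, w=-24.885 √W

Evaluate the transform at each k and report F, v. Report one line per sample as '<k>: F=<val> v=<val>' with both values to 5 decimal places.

k=0: u−w=-2.97700, u+w=-52.74700; √(b/2)=2.11660, √(2b)=4.23320; F=2.11660×(-2.977)=-6.30112, v=-52.74700/4.23320=-12.46031

0: F=-6.30112 v=-12.46031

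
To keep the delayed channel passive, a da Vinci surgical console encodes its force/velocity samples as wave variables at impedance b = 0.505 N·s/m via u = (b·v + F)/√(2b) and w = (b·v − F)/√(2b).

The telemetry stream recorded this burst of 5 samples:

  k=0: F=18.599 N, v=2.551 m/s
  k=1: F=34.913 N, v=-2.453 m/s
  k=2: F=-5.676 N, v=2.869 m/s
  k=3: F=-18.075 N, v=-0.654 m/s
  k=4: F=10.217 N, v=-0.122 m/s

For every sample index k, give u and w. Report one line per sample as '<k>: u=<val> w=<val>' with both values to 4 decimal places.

0: u=19.7886 w=-17.2248
1: u=33.5071 w=-35.9724
2: u=-4.2062 w=7.0895
3: u=-18.3139 w=17.6567
4: u=10.1050 w=-10.2276

k=0: b·v=0.505×2.551=1.2883; √(2b)=1.0050; u=(1.2883+18.599)/1.0050=19.7886, w=(1.2883−18.599)/1.0050=-17.2248
k=1: b·v=0.505×(-2.453)=-1.2388; √(2b)=1.0050; u=(-1.2388+34.913)/1.0050=33.5071, w=(-1.2388−34.913)/1.0050=-35.9724
k=2: b·v=0.505×2.869=1.4488; √(2b)=1.0050; u=(1.4488+(-5.676))/1.0050=-4.2062, w=(1.4488−(-5.676))/1.0050=7.0895
k=3: b·v=0.505×(-0.654)=-0.3303; √(2b)=1.0050; u=(-0.3303+(-18.075))/1.0050=-18.3139, w=(-0.3303−(-18.075))/1.0050=17.6567
k=4: b·v=0.505×(-0.122)=-0.0616; √(2b)=1.0050; u=(-0.0616+10.217)/1.0050=10.1050, w=(-0.0616−10.217)/1.0050=-10.2276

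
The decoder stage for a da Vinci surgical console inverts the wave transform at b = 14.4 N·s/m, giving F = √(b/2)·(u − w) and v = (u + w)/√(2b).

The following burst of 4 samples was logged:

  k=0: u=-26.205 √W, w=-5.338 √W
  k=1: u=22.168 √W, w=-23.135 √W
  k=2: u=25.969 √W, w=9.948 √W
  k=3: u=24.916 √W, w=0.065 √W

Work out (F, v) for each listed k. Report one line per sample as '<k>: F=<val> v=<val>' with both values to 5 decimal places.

0: F=-55.99204 v=-5.87769
1: F=121.56071 v=-0.18019
2: F=42.98885 v=6.69274
3: F=66.68223 v=4.65493

k=0: u−w=-20.86700, u+w=-31.54300; √(b/2)=2.68328, √(2b)=5.36656; F=2.68328×(-20.867)=-55.99204, v=-31.54300/5.36656=-5.87769
k=1: u−w=45.30300, u+w=-0.96700; √(b/2)=2.68328, √(2b)=5.36656; F=2.68328×45.303=121.56071, v=-0.96700/5.36656=-0.18019
k=2: u−w=16.02100, u+w=35.91700; √(b/2)=2.68328, √(2b)=5.36656; F=2.68328×16.021=42.98885, v=35.91700/5.36656=6.69274
k=3: u−w=24.85100, u+w=24.98100; √(b/2)=2.68328, √(2b)=5.36656; F=2.68328×24.851=66.68223, v=24.98100/5.36656=4.65493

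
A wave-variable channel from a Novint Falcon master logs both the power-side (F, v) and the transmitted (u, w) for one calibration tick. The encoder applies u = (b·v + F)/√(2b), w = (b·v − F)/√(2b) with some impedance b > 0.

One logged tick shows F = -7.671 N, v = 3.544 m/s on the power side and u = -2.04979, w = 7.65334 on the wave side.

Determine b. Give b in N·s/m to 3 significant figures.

u + w = 5.60355;  u + w = √(2b)·v, so √(2b) = 5.60355/3.544 = 1.58114.
b = (√(2b))²/2 = 2.49999/2 = 1.25000.
(Check via u − w = 2F/√(2b): u − w = -9.70313, 2F/√(2b) = -9.70314.)

b = 1.25 N·s/m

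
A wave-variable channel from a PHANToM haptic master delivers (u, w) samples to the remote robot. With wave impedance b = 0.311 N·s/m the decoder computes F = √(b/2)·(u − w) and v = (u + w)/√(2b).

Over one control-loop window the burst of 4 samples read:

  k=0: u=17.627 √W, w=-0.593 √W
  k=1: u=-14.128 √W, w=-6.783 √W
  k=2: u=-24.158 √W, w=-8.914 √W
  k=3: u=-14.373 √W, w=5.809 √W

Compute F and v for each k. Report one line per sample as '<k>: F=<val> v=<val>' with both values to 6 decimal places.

k=0: u−w=18.220000, u+w=17.034000; √(b/2)=0.394335, √(2b)=0.788670; F=0.394335×18.22=7.184782, v=17.034000/0.788670=21.598394
k=1: u−w=-7.345000, u+w=-20.911000; √(b/2)=0.394335, √(2b)=0.788670; F=0.394335×(-7.345)=-2.896390, v=-20.911000/0.788670=-26.514266
k=2: u−w=-15.244000, u+w=-33.072000; √(b/2)=0.394335, √(2b)=0.788670; F=0.394335×(-15.244)=-6.011241, v=-33.072000/0.788670=-41.933901
k=3: u−w=-20.182000, u+w=-8.564000; √(b/2)=0.394335, √(2b)=0.788670; F=0.394335×(-20.182)=-7.958467, v=-8.564000/0.788670=-10.858791

0: F=7.184782 v=21.598394
1: F=-2.896390 v=-26.514266
2: F=-6.011241 v=-41.933901
3: F=-7.958467 v=-10.858791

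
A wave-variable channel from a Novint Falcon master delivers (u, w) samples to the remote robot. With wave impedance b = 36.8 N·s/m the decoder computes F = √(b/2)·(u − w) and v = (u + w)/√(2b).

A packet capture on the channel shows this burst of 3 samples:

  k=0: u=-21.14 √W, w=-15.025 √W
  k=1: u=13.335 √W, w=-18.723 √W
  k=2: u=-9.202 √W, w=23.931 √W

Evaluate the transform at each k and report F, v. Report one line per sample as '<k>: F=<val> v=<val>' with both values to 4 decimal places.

0: F=-26.2304 v=-4.2155
1: F=137.5135 v=-0.6280
2: F=-142.1247 v=1.7169

k=0: u−w=-6.1150, u+w=-36.1650; √(b/2)=4.2895, √(2b)=8.5790; F=4.2895×(-6.115)=-26.2304, v=-36.1650/8.5790=-4.2155
k=1: u−w=32.0580, u+w=-5.3880; √(b/2)=4.2895, √(2b)=8.5790; F=4.2895×32.058=137.5135, v=-5.3880/8.5790=-0.6280
k=2: u−w=-33.1330, u+w=14.7290; √(b/2)=4.2895, √(2b)=8.5790; F=4.2895×(-33.133)=-142.1247, v=14.7290/8.5790=1.7169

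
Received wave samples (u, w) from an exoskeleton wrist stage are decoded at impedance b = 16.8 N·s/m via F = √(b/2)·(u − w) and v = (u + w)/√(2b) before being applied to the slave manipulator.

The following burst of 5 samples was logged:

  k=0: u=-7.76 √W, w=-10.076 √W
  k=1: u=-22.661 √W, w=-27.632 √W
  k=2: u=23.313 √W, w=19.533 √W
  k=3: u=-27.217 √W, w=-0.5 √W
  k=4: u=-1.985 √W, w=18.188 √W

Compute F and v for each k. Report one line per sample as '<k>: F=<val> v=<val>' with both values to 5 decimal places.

0: F=6.71241 v=-3.07700
1: F=14.40733 v=-8.67637
2: F=10.95548 v=7.39164
3: F=-77.43322 v=-4.78164
4: F=-58.46691 v=2.79528

k=0: u−w=2.31600, u+w=-17.83600; √(b/2)=2.89828, √(2b)=5.79655; F=2.89828×2.316=6.71241, v=-17.83600/5.79655=-3.07700
k=1: u−w=4.97100, u+w=-50.29300; √(b/2)=2.89828, √(2b)=5.79655; F=2.89828×4.971=14.40733, v=-50.29300/5.79655=-8.67637
k=2: u−w=3.78000, u+w=42.84600; √(b/2)=2.89828, √(2b)=5.79655; F=2.89828×3.78=10.95548, v=42.84600/5.79655=7.39164
k=3: u−w=-26.71700, u+w=-27.71700; √(b/2)=2.89828, √(2b)=5.79655; F=2.89828×(-26.717)=-77.43322, v=-27.71700/5.79655=-4.78164
k=4: u−w=-20.17300, u+w=16.20300; √(b/2)=2.89828, √(2b)=5.79655; F=2.89828×(-20.173)=-58.46691, v=16.20300/5.79655=2.79528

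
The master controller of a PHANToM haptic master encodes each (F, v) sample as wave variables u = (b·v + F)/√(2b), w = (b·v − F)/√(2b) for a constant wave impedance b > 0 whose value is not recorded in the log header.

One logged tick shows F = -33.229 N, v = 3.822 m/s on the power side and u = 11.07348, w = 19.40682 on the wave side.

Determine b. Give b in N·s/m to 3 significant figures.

b = 31.8 N·s/m

u + w = 30.48030;  u + w = √(2b)·v, so √(2b) = 30.48030/3.822 = 7.97496.
b = (√(2b))²/2 = 63.60000/2 = 31.80000.
(Check via u − w = 2F/√(2b): u − w = -8.33334, 2F/√(2b) = -8.33333.)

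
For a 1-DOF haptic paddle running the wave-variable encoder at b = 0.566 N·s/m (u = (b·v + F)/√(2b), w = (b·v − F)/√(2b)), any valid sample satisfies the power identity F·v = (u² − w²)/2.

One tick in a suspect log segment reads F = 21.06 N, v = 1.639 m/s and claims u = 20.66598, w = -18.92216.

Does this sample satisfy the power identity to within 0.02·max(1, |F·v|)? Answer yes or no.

yes

F·v = 21.06×1.639 = 34.5173 W.
(u² − w²)/2 = (427.0827 − 358.0481)/2 = 34.5173 W.
|Δ| = 0.0000;  2% of max(1, |F·v|) = 0.6903.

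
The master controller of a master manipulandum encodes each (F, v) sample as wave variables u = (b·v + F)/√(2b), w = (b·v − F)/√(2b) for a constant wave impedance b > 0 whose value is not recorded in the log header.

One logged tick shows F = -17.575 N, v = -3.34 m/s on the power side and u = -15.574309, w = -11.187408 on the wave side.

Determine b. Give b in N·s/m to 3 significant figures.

u + w = -26.761717;  u + w = √(2b)·v, so √(2b) = -26.761717/(-3.34) = 8.012490.
b = (√(2b))²/2 = 64.199998/2 = 32.099999.
(Check via u − w = 2F/√(2b): u − w = -4.386901, 2F/√(2b) = -4.386901.)

b = 32.1 N·s/m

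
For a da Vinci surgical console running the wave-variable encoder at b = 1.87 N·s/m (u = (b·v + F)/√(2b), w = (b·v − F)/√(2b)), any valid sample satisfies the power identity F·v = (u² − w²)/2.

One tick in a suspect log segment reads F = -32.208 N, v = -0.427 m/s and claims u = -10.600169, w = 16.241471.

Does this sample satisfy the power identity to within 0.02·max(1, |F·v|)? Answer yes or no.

no

F·v = (-32.208)×(-0.427) = 13.752816 W.
(u² − w²)/2 = (112.363583 − 263.785380)/2 = -75.710899 W.
|Δ| = 89.463715;  2% of max(1, |F·v|) = 0.275056.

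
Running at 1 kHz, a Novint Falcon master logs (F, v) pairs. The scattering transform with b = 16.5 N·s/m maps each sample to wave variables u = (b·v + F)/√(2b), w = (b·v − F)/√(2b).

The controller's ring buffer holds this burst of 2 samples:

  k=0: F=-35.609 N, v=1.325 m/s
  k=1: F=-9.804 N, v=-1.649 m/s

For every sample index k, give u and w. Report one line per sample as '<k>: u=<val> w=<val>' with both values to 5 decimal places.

0: u=-2.39296 w=10.00450
1: u=-6.44305 w=-3.02973

k=0: b·v=16.5×1.325=21.86250; √(2b)=5.74456; u=(21.86250+(-35.609))/5.74456=-2.39296, w=(21.86250−(-35.609))/5.74456=10.00450
k=1: b·v=16.5×(-1.649)=-27.20850; √(2b)=5.74456; u=(-27.20850+(-9.804))/5.74456=-6.44305, w=(-27.20850−(-9.804))/5.74456=-3.02973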